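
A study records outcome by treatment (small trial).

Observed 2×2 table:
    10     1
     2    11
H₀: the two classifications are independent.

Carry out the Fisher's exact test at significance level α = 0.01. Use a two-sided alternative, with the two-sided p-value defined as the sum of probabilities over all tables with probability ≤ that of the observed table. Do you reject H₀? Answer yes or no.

Margins: r₁=11, r₂=13, c₁=12, c₂=12, n=24
p_obs = C(11,10)·C(13,2)/C(24,12); sum pmf over tables with pmf ≤ p_obs
p-value (two-sided) = 0.00064
At α=0.01: p < α → reject H₀

reject H₀: yes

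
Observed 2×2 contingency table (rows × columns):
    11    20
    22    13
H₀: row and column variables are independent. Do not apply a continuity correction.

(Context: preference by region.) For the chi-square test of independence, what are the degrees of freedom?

degrees of freedom = 1

df = (r−1)(c−1) = (2−1)·(2−1) = 1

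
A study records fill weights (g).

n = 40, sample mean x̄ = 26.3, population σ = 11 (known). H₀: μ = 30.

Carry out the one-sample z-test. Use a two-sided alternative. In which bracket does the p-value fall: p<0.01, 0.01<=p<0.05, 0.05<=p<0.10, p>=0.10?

SE = σ/√n = 11/√40 = 1.7393
z = (x̄−μ₀)/SE = (26.3−30)/1.7393 = -2.1274
p-value (two-sided) = 0.03339
→ bracket: 0.01<=p<0.05

p-value bracket: 0.01<=p<0.05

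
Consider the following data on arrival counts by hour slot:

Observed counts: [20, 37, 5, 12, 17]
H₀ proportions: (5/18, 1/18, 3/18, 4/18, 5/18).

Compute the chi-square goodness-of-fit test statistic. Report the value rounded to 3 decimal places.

test statistic = 215.818

n = 91; E_i = n·p_i = [25.28, 5.06, 15.17, 20.22, 25.28]
χ² = (20−25.28)²/25.28 + (37−5.06)²/5.06 + (5−15.17)²/15.17 + (12−20.22)²/20.22 + (17−25.28)²/25.28 = 215.8176
df = 4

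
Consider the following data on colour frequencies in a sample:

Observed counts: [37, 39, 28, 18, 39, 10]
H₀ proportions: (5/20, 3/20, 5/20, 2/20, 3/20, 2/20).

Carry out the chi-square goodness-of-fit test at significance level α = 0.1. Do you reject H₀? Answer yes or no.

reject H₀: yes

n = 171; E_i = n·p_i = [42.75, 25.65, 42.75, 17.10, 25.65, 17.10]
χ² = (37−42.75)²/42.75 + (39−25.65)²/25.65 + (28−42.75)²/42.75 + (18−17.10)²/17.10 + (39−25.65)²/25.65 + (10−17.10)²/17.10 = 22.7544
df = 5
p-value (upper-tail) = 0.00038
At α=0.1: p < α → reject H₀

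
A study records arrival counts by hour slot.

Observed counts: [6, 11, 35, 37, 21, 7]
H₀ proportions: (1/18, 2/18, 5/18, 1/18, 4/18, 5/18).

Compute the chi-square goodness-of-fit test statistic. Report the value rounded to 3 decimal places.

n = 117; E_i = n·p_i = [6.50, 13.00, 32.50, 6.50, 26.00, 32.50]
χ² = (6−6.50)²/6.50 + (11−13.00)²/13.00 + (35−32.50)²/32.50 + (37−6.50)²/6.50 + (21−26.00)²/26.00 + (7−32.50)²/32.50 = 164.6231
df = 5

test statistic = 164.623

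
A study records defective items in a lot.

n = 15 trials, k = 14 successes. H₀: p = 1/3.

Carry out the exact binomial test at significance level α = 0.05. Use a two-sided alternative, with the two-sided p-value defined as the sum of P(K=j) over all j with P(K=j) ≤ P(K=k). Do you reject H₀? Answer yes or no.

Exact binomial: n=15, k=14, p₀=1/3=0.3333
P(X=j) = C(n,j)·p₀^j·(1−p₀)^(n−j); p = Σ P(X=j) over j with P(X=j) ≤ P(X=14)
p-value (two-sided) = 0.00000
At α=0.05: p < α → reject H₀

reject H₀: yes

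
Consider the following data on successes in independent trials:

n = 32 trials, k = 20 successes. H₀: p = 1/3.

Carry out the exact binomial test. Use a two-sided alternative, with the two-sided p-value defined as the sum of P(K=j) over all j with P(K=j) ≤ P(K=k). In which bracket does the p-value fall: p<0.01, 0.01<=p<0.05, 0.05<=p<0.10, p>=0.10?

p-value bracket: p<0.01

Exact binomial: n=32, k=20, p₀=1/3=0.3333
P(X=j) = C(n,j)·p₀^j·(1−p₀)^(n−j); p = Σ P(X=j) over j with P(X=j) ≤ P(X=20)
p-value (two-sided) = 0.00101
→ bracket: p<0.01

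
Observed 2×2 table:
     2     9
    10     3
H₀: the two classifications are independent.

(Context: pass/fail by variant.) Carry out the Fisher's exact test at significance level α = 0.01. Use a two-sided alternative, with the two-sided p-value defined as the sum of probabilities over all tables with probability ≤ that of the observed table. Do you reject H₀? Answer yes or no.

Margins: r₁=11, r₂=13, c₁=12, c₂=12, n=24
p_obs = C(11,2)·C(13,10)/C(24,12); sum pmf over tables with pmf ≤ p_obs
p-value (two-sided) = 0.01228
At α=0.01: p ≥ α → fail to reject H₀

reject H₀: no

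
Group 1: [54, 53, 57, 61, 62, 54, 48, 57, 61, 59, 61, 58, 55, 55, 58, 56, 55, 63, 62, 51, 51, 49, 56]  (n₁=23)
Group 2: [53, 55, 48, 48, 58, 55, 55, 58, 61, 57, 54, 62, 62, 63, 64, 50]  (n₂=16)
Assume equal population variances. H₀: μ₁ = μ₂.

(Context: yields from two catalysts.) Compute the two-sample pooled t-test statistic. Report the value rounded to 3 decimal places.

test statistic = -0.060

x̄₁=56.348, s₁=4.238, n₁=23
x̄₂=56.438, s₂=5.138, n₂=16
s_p² = [22·4.238² + 15·5.138²]/37 = 21.3826
SE = √(s_p²·(1/23+1/16)) = 1.5054
t = (56.348−56.438)/1.5054 = -0.0596
df = 37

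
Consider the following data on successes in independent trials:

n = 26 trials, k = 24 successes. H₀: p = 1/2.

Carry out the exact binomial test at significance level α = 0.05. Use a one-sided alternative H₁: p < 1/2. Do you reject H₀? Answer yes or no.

reject H₀: no

Exact binomial: n=26, k=24, p₀=1/2=0.5000
P(X≤24) from Σ C(n,i)·p₀^i·(1−p₀)^(n−i)
p-value (one-sided, H₁ less) = 1.00000
At α=0.05: p ≥ α → fail to reject H₀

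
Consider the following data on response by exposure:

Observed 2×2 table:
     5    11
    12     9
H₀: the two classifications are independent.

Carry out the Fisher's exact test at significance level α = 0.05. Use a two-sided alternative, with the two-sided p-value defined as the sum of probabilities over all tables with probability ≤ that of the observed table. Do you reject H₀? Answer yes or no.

Margins: r₁=16, r₂=21, c₁=17, c₂=20, n=37
p_obs = C(16,5)·C(21,12)/C(37,17); sum pmf over tables with pmf ≤ p_obs
p-value (two-sided) = 0.18453
At α=0.05: p ≥ α → fail to reject H₀

reject H₀: no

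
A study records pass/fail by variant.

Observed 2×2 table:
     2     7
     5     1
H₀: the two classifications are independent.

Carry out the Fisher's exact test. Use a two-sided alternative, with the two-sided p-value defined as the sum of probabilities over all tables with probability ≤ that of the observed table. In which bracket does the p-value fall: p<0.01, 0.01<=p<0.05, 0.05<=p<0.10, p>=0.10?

p-value bracket: 0.01<=p<0.05

Margins: r₁=9, r₂=6, c₁=7, c₂=8, n=15
p_obs = C(9,2)·C(6,5)/C(15,7); sum pmf over tables with pmf ≤ p_obs
p-value (two-sided) = 0.04056
→ bracket: 0.01<=p<0.05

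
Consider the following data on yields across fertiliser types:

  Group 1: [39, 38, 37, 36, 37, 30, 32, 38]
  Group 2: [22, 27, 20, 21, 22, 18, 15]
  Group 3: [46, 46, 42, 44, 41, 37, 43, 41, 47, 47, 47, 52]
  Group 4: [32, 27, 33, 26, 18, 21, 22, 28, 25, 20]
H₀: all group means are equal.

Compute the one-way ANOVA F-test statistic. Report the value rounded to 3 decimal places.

test statistic = 66.037

Group means [35.88, 20.71, 44.42, 25.20], grand mean 32.892
SSB = Σnᵢ(x̄ᵢ−x̄)² = 3294.747; SSW = ΣΣ(x−x̄ᵢ)² = 548.820
MSB = 3294.747/3 = 1098.2491; MSW = 548.820/33 = 16.6309
F = MSB/MSW = 66.0366
df = (3, 33)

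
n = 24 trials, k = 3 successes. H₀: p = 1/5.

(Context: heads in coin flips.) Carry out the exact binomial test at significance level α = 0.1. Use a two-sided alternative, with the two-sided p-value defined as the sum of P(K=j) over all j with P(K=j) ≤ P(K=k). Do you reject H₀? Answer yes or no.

reject H₀: no

Exact binomial: n=24, k=3, p₀=1/5=0.2000
P(X=j) = C(n,j)·p₀^j·(1−p₀)^(n−j); p = Σ P(X=j) over j with P(X=j) ≤ P(X=3)
p-value (two-sided) = 0.45279
At α=0.1: p ≥ α → fail to reject H₀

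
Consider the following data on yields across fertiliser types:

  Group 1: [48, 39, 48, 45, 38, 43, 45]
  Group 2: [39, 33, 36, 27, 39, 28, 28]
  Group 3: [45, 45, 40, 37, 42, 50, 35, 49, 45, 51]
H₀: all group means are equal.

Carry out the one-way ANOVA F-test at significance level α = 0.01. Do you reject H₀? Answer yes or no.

reject H₀: yes

Group means [43.71, 32.86, 43.90], grand mean 40.625
SSB = Σnᵢ(x̄ᵢ−x̄)² = 596.439; SSW = ΣΣ(x−x̄ᵢ)² = 525.186
MSB = 596.439/2 = 298.2196; MSW = 525.186/21 = 25.0088
F = MSB/MSW = 11.9246
df = (2, 21)
p-value (upper-tail) = 0.00035
At α=0.01: p < α → reject H₀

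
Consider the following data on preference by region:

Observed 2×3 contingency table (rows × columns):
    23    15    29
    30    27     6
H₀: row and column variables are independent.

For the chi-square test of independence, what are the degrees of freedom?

degrees of freedom = 2

df = (r−1)(c−1) = (2−1)·(3−1) = 2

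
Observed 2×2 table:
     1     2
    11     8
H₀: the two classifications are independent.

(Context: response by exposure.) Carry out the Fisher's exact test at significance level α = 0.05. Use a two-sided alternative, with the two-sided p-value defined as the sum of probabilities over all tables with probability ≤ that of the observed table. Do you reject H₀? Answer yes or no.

Margins: r₁=3, r₂=19, c₁=12, c₂=10, n=22
p_obs = C(3,1)·C(19,11)/C(22,12); sum pmf over tables with pmf ≤ p_obs
p-value (two-sided) = 0.57143
At α=0.05: p ≥ α → fail to reject H₀

reject H₀: no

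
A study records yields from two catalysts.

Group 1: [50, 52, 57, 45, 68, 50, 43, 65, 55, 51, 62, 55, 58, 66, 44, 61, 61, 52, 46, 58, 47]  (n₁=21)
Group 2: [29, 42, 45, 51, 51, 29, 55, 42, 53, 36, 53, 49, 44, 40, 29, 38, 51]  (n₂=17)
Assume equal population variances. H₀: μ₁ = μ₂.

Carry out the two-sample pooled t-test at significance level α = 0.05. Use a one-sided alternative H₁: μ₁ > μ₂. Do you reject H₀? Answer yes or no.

reject H₀: yes

x̄₁=54.571, s₁=7.494, n₁=21
x̄₂=43.353, s₂=8.831, n₂=17
s_p² = [20·7.494² + 16·8.831²]/36 = 65.8618
SE = √(s_p²·(1/21+1/17)) = 2.6477
t = (54.571−43.353)/2.6477 = 4.2370
df = 36
p-value (one-sided, H₁ greater) = 0.00008
At α=0.05: p < α → reject H₀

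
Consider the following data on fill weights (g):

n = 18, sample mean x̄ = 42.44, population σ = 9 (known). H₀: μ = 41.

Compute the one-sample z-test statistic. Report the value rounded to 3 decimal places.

SE = σ/√n = 9/√18 = 2.1213
z = (x̄−μ₀)/SE = (42.44−41)/2.1213 = 0.6788

test statistic = 0.679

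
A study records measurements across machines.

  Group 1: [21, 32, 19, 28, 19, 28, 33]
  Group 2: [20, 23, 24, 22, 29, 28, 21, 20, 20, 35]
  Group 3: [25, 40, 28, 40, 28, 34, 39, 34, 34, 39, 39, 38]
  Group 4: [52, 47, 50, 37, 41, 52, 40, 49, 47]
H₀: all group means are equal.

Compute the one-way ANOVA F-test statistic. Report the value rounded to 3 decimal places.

test statistic = 31.368

Group means [25.71, 24.20, 34.83, 46.11], grand mean 33.026
SSB = Σnᵢ(x̄ᵢ−x̄)² = 2733.390; SSW = ΣΣ(x−x̄ᵢ)² = 987.584
MSB = 2733.390/3 = 911.1299; MSW = 987.584/34 = 29.0466
F = MSB/MSW = 31.3679
df = (3, 34)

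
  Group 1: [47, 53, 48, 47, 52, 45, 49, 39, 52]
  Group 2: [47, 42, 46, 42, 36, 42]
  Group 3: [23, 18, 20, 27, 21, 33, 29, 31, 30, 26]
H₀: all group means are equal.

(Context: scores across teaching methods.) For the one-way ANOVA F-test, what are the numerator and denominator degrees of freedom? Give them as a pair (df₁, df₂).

k = 3 groups, N = 25 total
df = (k−1, N−k) = (3−1, 25−3) = (2, 22)

degrees of freedom = [2, 22]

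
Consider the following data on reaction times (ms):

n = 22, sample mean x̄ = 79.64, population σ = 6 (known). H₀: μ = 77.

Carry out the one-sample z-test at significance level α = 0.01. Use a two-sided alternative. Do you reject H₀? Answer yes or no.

reject H₀: no

SE = σ/√n = 6/√22 = 1.2792
z = (x̄−μ₀)/SE = (79.64−77)/1.2792 = 2.0638
p-value (two-sided) = 0.03904
At α=0.01: p ≥ α → fail to reject H₀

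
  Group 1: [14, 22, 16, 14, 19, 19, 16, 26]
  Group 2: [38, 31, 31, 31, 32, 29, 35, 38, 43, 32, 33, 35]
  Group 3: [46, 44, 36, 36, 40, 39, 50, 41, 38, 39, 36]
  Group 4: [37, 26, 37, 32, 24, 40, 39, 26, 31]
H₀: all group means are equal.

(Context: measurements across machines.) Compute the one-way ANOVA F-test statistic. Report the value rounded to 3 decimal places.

test statistic = 35.163

Group means [18.25, 34.00, 40.45, 32.44], grand mean 32.275
SSB = Σnᵢ(x̄ᵢ−x̄)² = 2345.526; SSW = ΣΣ(x−x̄ᵢ)² = 800.449
MSB = 2345.526/3 = 781.8418; MSW = 800.449/36 = 22.2347
F = MSB/MSW = 35.1631
df = (3, 36)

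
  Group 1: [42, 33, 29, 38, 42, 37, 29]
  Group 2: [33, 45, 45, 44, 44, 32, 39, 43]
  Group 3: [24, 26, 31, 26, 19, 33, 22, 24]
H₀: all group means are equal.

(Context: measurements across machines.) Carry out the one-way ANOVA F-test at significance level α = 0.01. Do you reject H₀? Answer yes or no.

reject H₀: yes

Group means [35.71, 40.62, 25.62], grand mean 33.913
SSB = Σnᵢ(x̄ᵢ−x̄)² = 932.648; SSW = ΣΣ(x−x̄ᵢ)² = 531.179
MSB = 932.648/2 = 466.3238; MSW = 531.179/20 = 26.5589
F = MSB/MSW = 17.5581
df = (2, 20)
p-value (upper-tail) = 0.00004
At α=0.01: p < α → reject H₀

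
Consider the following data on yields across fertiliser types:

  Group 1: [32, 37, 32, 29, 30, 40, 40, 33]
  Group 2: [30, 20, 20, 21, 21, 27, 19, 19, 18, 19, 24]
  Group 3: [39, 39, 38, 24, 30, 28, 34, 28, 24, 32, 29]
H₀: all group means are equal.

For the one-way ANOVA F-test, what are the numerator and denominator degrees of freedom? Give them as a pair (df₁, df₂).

k = 3 groups, N = 30 total
df = (k−1, N−k) = (3−1, 30−3) = (2, 27)

degrees of freedom = [2, 27]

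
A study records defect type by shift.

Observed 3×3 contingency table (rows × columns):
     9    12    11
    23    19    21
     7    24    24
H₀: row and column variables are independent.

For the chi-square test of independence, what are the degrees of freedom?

df = (r−1)(c−1) = (3−1)·(3−1) = 4

degrees of freedom = 4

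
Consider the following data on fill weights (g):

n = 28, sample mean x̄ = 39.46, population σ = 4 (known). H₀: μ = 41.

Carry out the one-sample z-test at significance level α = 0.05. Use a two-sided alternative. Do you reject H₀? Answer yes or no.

reject H₀: yes

SE = σ/√n = 4/√28 = 0.7559
z = (x̄−μ₀)/SE = (39.46−41)/0.7559 = -2.0372
p-value (two-sided) = 0.04163
At α=0.05: p < α → reject H₀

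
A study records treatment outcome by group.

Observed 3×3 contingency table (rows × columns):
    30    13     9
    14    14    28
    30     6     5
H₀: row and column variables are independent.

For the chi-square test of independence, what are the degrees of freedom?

degrees of freedom = 4

df = (r−1)(c−1) = (3−1)·(3−1) = 4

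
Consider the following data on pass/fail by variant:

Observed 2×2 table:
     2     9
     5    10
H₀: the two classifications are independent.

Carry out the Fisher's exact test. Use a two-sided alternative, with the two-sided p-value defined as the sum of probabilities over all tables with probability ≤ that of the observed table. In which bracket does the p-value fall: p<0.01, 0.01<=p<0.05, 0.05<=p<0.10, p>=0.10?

Margins: r₁=11, r₂=15, c₁=7, c₂=19, n=26
p_obs = C(11,2)·C(15,5)/C(26,7); sum pmf over tables with pmf ≤ p_obs
p-value (two-sided) = 0.65761
→ bracket: p>=0.10

p-value bracket: p>=0.10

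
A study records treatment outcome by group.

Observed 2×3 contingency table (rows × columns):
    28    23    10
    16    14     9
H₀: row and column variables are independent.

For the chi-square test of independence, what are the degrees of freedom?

degrees of freedom = 2

df = (r−1)(c−1) = (2−1)·(3−1) = 2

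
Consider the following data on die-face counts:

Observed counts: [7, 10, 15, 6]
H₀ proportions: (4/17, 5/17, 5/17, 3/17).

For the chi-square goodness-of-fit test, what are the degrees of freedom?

degrees of freedom = 3

df = k − 1 = 4 − 1 = 3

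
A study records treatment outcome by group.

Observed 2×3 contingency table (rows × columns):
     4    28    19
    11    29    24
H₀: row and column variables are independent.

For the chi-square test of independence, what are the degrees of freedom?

df = (r−1)(c−1) = (2−1)·(3−1) = 2

degrees of freedom = 2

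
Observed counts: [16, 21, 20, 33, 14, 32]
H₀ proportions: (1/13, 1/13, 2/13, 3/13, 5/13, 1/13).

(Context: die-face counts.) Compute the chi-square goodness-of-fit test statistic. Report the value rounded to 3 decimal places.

n = 136; E_i = n·p_i = [10.46, 10.46, 20.92, 31.38, 52.31, 10.46]
χ² = (16−10.46)²/10.46 + (21−10.46)²/10.46 + (20−20.92)²/20.92 + (33−31.38)²/31.38 + (14−52.31)²/52.31 + (32−10.46)²/10.46 = 86.0706
df = 5

test statistic = 86.071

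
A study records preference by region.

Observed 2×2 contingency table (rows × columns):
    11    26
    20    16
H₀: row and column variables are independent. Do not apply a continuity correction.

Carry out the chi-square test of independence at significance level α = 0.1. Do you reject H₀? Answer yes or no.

Row totals [37, 36], col totals [31, 42], n=73
χ² = (11−15.71)²/15.71 + (26−21.29)²/21.29 + (20−15.29)²/15.29 + (16−20.71)²/20.71 = 4.9811
df = 1
p-value (upper-tail) = 0.02563
At α=0.1: p < α → reject H₀

reject H₀: yes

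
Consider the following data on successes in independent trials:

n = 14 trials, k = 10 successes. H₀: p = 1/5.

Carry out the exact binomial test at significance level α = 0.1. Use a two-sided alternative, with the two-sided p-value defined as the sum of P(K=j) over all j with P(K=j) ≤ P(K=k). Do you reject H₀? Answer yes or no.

reject H₀: yes

Exact binomial: n=14, k=10, p₀=1/5=0.2000
P(X=j) = C(n,j)·p₀^j·(1−p₀)^(n−j); p = Σ P(X=j) over j with P(X=j) ≤ P(X=10)
p-value (two-sided) = 0.00005
At α=0.1: p < α → reject H₀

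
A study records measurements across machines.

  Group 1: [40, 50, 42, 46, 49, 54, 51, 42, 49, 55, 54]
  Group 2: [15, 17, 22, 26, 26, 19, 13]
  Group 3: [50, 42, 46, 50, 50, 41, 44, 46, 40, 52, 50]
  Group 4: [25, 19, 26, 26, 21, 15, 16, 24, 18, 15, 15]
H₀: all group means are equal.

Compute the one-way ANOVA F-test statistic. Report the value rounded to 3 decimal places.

test statistic = 109.662

Group means [48.36, 19.71, 46.45, 20.00], grand mean 35.025
SSB = Σnᵢ(x̄ᵢ−x̄)² = 7518.274; SSW = ΣΣ(x−x̄ᵢ)² = 822.701
MSB = 7518.274/3 = 2506.0912; MSW = 822.701/36 = 22.8528
F = MSB/MSW = 109.6623
df = (3, 36)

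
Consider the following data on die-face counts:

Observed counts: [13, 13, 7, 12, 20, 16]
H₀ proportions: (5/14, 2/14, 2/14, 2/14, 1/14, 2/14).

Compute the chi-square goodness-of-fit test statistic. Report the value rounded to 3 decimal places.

test statistic = 47.385

n = 81; E_i = n·p_i = [28.93, 11.57, 11.57, 11.57, 5.79, 11.57]
χ² = (13−28.93)²/28.93 + (13−11.57)²/11.57 + (7−11.57)²/11.57 + (12−11.57)²/11.57 + (20−5.79)²/5.79 + (16−11.57)²/11.57 = 47.3852
df = 5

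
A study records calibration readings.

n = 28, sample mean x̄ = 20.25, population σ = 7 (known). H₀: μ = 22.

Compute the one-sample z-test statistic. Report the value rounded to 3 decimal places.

test statistic = -1.323

SE = σ/√n = 7/√28 = 1.3229
z = (x̄−μ₀)/SE = (20.25−22)/1.3229 = -1.3229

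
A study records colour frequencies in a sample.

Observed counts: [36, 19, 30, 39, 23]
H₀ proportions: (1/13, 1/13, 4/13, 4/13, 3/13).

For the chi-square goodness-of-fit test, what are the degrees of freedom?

df = k − 1 = 5 − 1 = 4

degrees of freedom = 4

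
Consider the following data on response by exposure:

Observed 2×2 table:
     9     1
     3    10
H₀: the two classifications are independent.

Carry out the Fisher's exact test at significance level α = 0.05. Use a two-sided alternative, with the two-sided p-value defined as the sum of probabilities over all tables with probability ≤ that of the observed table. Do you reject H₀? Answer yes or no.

Margins: r₁=10, r₂=13, c₁=12, c₂=11, n=23
p_obs = C(10,9)·C(13,3)/C(23,12); sum pmf over tables with pmf ≤ p_obs
p-value (two-sided) = 0.00276
At α=0.05: p < α → reject H₀

reject H₀: yes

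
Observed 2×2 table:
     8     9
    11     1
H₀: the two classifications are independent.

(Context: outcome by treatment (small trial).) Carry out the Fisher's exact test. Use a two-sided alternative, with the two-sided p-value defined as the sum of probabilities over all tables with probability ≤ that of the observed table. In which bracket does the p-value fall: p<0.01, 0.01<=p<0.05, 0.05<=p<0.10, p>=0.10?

p-value bracket: 0.01<=p<0.05

Margins: r₁=17, r₂=12, c₁=19, c₂=10, n=29
p_obs = C(17,8)·C(12,11)/C(29,19); sum pmf over tables with pmf ≤ p_obs
p-value (two-sided) = 0.01909
→ bracket: 0.01<=p<0.05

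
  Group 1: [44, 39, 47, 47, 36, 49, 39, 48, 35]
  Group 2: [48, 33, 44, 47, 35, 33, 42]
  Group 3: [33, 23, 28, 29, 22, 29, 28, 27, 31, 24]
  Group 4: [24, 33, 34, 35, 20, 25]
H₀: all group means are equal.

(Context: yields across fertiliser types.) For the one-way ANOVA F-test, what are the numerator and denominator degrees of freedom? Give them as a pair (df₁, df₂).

k = 4 groups, N = 32 total
df = (k−1, N−k) = (4−1, 32−4) = (3, 28)

degrees of freedom = [3, 28]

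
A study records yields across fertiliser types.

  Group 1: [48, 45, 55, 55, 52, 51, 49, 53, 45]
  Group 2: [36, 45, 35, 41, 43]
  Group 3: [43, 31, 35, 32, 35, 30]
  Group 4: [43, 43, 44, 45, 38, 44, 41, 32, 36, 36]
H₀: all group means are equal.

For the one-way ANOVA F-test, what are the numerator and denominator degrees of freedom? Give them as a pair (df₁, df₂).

k = 4 groups, N = 30 total
df = (k−1, N−k) = (4−1, 30−4) = (3, 26)

degrees of freedom = [3, 26]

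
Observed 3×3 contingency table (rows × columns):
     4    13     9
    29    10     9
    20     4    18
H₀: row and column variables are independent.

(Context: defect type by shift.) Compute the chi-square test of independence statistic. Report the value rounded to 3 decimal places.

test statistic = 23.385

Row totals [26, 48, 42], col totals [53, 27, 36], n=116
χ² = (4−11.88)²/11.88 + (13−6.05)²/6.05 + (9−8.07)²/8.07 + (29−21.93)²/21.93 + (10−11.17)²/11.17 + (9−14.90)²/14.90 + (20−19.19)²/19.19 + (4−9.78)²/9.78 + (18−13.03)²/13.03 = 23.3853
df = 4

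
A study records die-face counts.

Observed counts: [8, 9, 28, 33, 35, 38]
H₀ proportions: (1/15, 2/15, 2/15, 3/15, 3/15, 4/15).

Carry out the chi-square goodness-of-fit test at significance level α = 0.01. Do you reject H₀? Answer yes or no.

n = 151; E_i = n·p_i = [10.07, 20.13, 20.13, 30.20, 30.20, 40.27]
χ² = (8−10.07)²/10.07 + (9−20.13)²/20.13 + (28−20.13)²/20.13 + (33−30.20)²/30.20 + (35−30.20)²/30.20 + (38−40.27)²/40.27 = 10.8046
df = 5
p-value (upper-tail) = 0.05539
At α=0.01: p ≥ α → fail to reject H₀

reject H₀: no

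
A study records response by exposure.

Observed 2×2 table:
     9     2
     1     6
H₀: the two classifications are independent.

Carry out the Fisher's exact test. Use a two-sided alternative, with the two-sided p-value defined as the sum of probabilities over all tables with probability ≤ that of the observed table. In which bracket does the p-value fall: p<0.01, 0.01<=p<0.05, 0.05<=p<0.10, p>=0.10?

Margins: r₁=11, r₂=7, c₁=10, c₂=8, n=18
p_obs = C(11,9)·C(7,1)/C(18,10); sum pmf over tables with pmf ≤ p_obs
p-value (two-sided) = 0.01282
→ bracket: 0.01<=p<0.05

p-value bracket: 0.01<=p<0.05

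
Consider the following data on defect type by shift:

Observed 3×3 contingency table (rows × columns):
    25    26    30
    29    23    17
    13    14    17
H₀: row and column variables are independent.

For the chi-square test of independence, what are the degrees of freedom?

degrees of freedom = 4

df = (r−1)(c−1) = (3−1)·(3−1) = 4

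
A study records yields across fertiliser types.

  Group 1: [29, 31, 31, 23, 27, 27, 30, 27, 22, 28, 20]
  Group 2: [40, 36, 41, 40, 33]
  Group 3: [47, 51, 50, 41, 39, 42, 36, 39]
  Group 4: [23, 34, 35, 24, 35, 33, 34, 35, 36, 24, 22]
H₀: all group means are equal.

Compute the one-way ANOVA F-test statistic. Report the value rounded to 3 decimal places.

test statistic = 20.263

Group means [26.82, 38.00, 43.12, 30.45], grand mean 33.286
SSB = Σnᵢ(x̄ᵢ−x̄)² = 1433.904; SSW = ΣΣ(x−x̄ᵢ)² = 731.239
MSB = 1433.904/3 = 477.9681; MSW = 731.239/31 = 23.5883
F = MSB/MSW = 20.2629
df = (3, 31)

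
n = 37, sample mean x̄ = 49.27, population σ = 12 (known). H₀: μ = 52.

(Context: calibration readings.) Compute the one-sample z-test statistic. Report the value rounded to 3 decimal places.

test statistic = -1.384

SE = σ/√n = 12/√37 = 1.9728
z = (x̄−μ₀)/SE = (49.27−52)/1.9728 = -1.3838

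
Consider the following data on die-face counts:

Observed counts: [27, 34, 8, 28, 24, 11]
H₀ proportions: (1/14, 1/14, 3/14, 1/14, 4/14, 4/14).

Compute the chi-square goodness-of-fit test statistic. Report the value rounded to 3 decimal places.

n = 132; E_i = n·p_i = [9.43, 9.43, 28.29, 9.43, 37.71, 37.71]
χ² = (27−9.43)²/9.43 + (34−9.43)²/9.43 + (8−28.29)²/28.29 + (28−9.43)²/9.43 + (24−37.71)²/37.71 + (11−37.71)²/37.71 = 171.8194
df = 5

test statistic = 171.819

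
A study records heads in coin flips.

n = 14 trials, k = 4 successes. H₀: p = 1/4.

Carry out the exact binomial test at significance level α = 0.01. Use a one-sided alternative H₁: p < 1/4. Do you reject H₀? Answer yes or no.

Exact binomial: n=14, k=4, p₀=1/4=0.2500
P(X≤4) from Σ C(n,i)·p₀^i·(1−p₀)^(n−i)
p-value (one-sided, H₁ less) = 0.74153
At α=0.01: p ≥ α → fail to reject H₀

reject H₀: no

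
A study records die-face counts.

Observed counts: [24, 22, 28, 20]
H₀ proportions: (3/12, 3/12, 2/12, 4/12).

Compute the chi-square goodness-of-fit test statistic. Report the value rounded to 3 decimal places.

test statistic = 13.915

n = 94; E_i = n·p_i = [23.50, 23.50, 15.67, 31.33]
χ² = (24−23.50)²/23.50 + (22−23.50)²/23.50 + (28−15.67)²/15.67 + (20−31.33)²/31.33 = 13.9149
df = 3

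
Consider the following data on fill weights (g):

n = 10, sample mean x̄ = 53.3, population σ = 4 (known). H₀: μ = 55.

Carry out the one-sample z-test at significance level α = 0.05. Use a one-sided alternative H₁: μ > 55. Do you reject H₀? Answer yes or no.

reject H₀: no

SE = σ/√n = 4/√10 = 1.2649
z = (x̄−μ₀)/SE = (53.3−55)/1.2649 = -1.3440
p-value (one-sided, H₁ greater) = 0.91052
At α=0.05: p ≥ α → fail to reject H₀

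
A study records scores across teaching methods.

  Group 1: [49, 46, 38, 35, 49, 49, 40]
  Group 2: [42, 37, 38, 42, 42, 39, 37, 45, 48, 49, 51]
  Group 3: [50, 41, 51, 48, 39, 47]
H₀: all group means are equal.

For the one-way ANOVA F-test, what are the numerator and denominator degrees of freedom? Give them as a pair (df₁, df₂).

degrees of freedom = [2, 21]

k = 3 groups, N = 24 total
df = (k−1, N−k) = (3−1, 24−3) = (2, 21)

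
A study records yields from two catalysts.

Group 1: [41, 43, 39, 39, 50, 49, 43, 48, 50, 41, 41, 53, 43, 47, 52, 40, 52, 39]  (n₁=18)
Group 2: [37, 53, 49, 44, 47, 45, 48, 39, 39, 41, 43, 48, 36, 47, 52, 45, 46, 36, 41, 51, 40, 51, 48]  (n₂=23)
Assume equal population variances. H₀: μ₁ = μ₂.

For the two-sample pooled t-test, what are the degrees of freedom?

degrees of freedom = 39

df = n₁ + n₂ − 2 = 18 + 23 − 2 = 39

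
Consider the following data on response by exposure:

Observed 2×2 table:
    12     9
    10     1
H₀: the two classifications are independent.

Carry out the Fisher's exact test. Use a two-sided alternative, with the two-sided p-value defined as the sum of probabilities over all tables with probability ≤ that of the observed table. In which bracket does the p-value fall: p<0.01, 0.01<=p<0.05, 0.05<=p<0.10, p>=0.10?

Margins: r₁=21, r₂=11, c₁=22, c₂=10, n=32
p_obs = C(21,12)·C(11,10)/C(32,22); sum pmf over tables with pmf ≤ p_obs
p-value (two-sided) = 0.10581
→ bracket: p>=0.10

p-value bracket: p>=0.10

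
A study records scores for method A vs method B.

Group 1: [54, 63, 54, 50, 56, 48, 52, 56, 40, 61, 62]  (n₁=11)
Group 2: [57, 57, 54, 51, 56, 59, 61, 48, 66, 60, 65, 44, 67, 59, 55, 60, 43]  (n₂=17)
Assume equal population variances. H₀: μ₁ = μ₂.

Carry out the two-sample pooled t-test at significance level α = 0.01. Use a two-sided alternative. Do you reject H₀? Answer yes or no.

reject H₀: no

x̄₁=54.182, s₁=6.735, n₁=11
x̄₂=56.588, s₂=6.983, n₂=17
s_p² = [10·6.735² + 16·6.983²]/26 = 47.4521
SE = √(s_p²·(1/11+1/17)) = 2.6655
t = (54.182−56.588)/2.6655 = -0.9028
df = 26
p-value (two-sided) = 0.37493
At α=0.01: p ≥ α → fail to reject H₀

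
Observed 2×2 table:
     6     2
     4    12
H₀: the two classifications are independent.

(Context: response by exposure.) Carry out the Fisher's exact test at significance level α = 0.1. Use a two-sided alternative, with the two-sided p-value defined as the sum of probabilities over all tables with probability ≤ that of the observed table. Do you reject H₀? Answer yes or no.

Margins: r₁=8, r₂=16, c₁=10, c₂=14, n=24
p_obs = C(8,6)·C(16,4)/C(24,10); sum pmf over tables with pmf ≤ p_obs
p-value (two-sided) = 0.03241
At α=0.1: p < α → reject H₀

reject H₀: yes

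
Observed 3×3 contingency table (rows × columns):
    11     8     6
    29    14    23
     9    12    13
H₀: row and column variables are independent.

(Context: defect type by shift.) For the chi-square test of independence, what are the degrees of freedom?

df = (r−1)(c−1) = (3−1)·(3−1) = 4

degrees of freedom = 4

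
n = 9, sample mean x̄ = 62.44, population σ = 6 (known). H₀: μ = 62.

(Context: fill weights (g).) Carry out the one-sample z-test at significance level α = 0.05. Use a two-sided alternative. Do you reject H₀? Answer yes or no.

SE = σ/√n = 6/√9 = 2.0000
z = (x̄−μ₀)/SE = (62.44−62)/2.0000 = 0.2200
p-value (two-sided) = 0.82587
At α=0.05: p ≥ α → fail to reject H₀

reject H₀: no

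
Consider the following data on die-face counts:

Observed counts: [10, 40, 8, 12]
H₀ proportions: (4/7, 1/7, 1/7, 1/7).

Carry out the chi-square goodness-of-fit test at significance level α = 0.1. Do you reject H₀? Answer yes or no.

reject H₀: yes

n = 70; E_i = n·p_i = [40.00, 10.00, 10.00, 10.00]
χ² = (10−40.00)²/40.00 + (40−10.00)²/10.00 + (8−10.00)²/10.00 + (12−10.00)²/10.00 = 113.3000
df = 3
p-value (upper-tail) = 0.00000
At α=0.1: p < α → reject H₀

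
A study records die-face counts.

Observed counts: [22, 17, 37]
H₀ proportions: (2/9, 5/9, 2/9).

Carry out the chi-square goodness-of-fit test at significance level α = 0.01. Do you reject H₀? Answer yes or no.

reject H₀: yes

n = 76; E_i = n·p_i = [16.89, 42.22, 16.89]
χ² = (22−16.89)²/16.89 + (17−42.22)²/42.22 + (37−16.89)²/16.89 = 40.5618
df = 2
p-value (upper-tail) = 0.00000
At α=0.01: p < α → reject H₀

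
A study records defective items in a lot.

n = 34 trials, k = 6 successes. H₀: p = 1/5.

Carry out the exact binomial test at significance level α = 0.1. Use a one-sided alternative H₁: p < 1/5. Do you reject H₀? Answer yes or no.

Exact binomial: n=34, k=6, p₀=1/5=0.2000
P(X≤6) from Σ C(n,i)·p₀^i·(1−p₀)^(n−i)
p-value (one-sided, H₁ less) = 0.46614
At α=0.1: p ≥ α → fail to reject H₀

reject H₀: no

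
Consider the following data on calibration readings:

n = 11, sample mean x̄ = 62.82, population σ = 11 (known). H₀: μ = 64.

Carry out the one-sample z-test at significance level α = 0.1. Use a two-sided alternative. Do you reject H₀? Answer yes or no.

SE = σ/√n = 11/√11 = 3.3166
z = (x̄−μ₀)/SE = (62.82−64)/3.3166 = -0.3558
p-value (two-sided) = 0.72200
At α=0.1: p ≥ α → fail to reject H₀

reject H₀: no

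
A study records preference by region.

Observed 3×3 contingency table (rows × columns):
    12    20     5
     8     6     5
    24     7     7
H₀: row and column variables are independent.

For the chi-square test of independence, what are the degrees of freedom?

degrees of freedom = 4

df = (r−1)(c−1) = (3−1)·(3−1) = 4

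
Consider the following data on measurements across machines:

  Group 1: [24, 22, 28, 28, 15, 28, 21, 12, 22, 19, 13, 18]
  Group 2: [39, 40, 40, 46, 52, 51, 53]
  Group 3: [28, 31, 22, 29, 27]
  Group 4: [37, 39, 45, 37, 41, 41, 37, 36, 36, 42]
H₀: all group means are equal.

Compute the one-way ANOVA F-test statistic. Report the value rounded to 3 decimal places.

Group means [20.83, 45.86, 27.40, 39.10], grand mean 32.324
SSB = Σnᵢ(x̄ᵢ−x̄)² = 3446.817; SSW = ΣΣ(x−x̄ᵢ)² = 710.624
MSB = 3446.817/3 = 1148.9391; MSW = 710.624/30 = 23.6875
F = MSB/MSW = 48.5041
df = (3, 30)

test statistic = 48.504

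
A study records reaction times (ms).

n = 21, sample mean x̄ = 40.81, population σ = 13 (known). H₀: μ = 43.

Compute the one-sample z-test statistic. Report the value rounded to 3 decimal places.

SE = σ/√n = 13/√21 = 2.8368
z = (x̄−μ₀)/SE = (40.81−43)/2.8368 = -0.7720

test statistic = -0.772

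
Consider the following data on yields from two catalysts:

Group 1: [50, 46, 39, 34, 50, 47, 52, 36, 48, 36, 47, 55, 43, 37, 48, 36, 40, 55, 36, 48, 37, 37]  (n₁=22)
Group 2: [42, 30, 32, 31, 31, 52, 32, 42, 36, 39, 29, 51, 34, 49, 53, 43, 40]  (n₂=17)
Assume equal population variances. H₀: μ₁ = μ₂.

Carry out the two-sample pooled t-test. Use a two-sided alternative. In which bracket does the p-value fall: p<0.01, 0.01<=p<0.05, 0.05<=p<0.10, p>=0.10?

x̄₁=43.500, s₁=6.857, n₁=22
x̄₂=39.176, s₂=8.233, n₂=17
s_p² = [21·6.857² + 16·8.233²]/37 = 55.9992
SE = √(s_p²·(1/22+1/17)) = 2.4165
t = (43.500−39.176)/2.4165 = 1.7892
df = 37
p-value (two-sided) = 0.08178
→ bracket: 0.05<=p<0.10

p-value bracket: 0.05<=p<0.10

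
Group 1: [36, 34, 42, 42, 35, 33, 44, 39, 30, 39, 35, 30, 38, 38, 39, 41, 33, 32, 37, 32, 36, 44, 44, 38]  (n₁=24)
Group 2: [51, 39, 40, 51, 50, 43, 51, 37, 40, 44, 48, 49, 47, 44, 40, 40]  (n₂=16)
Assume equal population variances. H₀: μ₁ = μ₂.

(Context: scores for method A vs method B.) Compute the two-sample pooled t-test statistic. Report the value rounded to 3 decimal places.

test statistic = -5.089

x̄₁=37.125, s₁=4.307, n₁=24
x̄₂=44.625, s₂=4.938, n₂=16
s_p² = [23·4.307² + 15·4.938²]/38 = 20.8520
SE = √(s_p²·(1/24+1/16)) = 1.4738
t = (37.125−44.625)/1.4738 = -5.0889
df = 38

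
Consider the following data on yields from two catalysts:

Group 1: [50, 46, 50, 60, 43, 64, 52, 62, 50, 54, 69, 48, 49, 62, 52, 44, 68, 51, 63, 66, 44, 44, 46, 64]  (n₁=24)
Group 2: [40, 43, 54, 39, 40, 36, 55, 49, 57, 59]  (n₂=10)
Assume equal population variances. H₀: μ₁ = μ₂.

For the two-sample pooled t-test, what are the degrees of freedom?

degrees of freedom = 32

df = n₁ + n₂ − 2 = 24 + 10 − 2 = 32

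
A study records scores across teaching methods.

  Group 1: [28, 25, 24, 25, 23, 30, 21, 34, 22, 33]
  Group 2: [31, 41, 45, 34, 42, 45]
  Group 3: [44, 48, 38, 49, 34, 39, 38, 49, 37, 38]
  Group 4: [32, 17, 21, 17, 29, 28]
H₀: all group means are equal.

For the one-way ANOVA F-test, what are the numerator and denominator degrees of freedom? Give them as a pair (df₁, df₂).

degrees of freedom = [3, 28]

k = 4 groups, N = 32 total
df = (k−1, N−k) = (4−1, 32−4) = (3, 28)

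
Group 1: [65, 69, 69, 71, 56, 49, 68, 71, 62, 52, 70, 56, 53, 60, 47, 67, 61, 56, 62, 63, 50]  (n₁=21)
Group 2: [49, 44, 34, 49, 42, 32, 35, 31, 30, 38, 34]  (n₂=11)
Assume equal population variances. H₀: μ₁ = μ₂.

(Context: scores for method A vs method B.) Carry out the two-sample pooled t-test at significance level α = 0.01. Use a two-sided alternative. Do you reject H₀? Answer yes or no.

x̄₁=60.810, s₁=7.737, n₁=21
x̄₂=38.000, s₂=6.957, n₂=11
s_p² = [20·7.737² + 10·6.957²]/30 = 56.0413
SE = √(s_p²·(1/21+1/11)) = 2.7863
t = (60.810−38.000)/2.7863 = 8.1864
df = 30
p-value (two-sided) = 0.00000
At α=0.01: p < α → reject H₀

reject H₀: yes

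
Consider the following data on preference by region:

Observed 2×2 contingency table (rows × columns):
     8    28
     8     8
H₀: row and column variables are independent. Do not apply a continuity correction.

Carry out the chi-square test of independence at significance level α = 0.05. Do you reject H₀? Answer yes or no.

Row totals [36, 16], col totals [16, 36], n=52
χ² = (8−11.08)²/11.08 + (28−24.92)²/24.92 + (8−4.92)²/4.92 + (8−11.08)²/11.08 = 4.0123
df = 1
p-value (upper-tail) = 0.04517
At α=0.05: p < α → reject H₀

reject H₀: yes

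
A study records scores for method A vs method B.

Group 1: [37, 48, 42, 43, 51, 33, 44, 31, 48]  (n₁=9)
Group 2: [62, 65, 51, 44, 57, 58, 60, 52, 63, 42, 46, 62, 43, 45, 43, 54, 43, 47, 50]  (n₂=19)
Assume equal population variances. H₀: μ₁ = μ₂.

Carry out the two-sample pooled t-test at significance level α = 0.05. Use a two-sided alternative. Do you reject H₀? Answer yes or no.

x̄₁=41.889, s₁=6.936, n₁=9
x̄₂=51.947, s₂=7.962, n₂=19
s_p² = [8·6.936² + 18·7.962²]/26 = 58.6860
SE = √(s_p²·(1/9+1/19)) = 3.0999
t = (41.889−51.947)/3.0999 = -3.2448
df = 26
p-value (two-sided) = 0.00322
At α=0.05: p < α → reject H₀

reject H₀: yes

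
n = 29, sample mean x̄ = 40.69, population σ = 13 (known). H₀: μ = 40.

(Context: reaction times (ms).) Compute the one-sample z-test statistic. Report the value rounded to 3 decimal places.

SE = σ/√n = 13/√29 = 2.4140
z = (x̄−μ₀)/SE = (40.69−40)/2.4140 = 0.2858

test statistic = 0.286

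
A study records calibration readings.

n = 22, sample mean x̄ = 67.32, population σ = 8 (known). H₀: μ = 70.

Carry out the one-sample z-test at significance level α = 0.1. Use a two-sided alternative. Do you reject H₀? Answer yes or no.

reject H₀: no

SE = σ/√n = 8/√22 = 1.7056
z = (x̄−μ₀)/SE = (67.32−70)/1.7056 = -1.5713
p-value (two-sided) = 0.11612
At α=0.1: p ≥ α → fail to reject H₀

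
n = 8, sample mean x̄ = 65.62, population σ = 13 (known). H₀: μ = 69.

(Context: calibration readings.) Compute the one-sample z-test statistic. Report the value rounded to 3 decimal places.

test statistic = -0.735

SE = σ/√n = 13/√8 = 4.5962
z = (x̄−μ₀)/SE = (65.62−69)/4.5962 = -0.7354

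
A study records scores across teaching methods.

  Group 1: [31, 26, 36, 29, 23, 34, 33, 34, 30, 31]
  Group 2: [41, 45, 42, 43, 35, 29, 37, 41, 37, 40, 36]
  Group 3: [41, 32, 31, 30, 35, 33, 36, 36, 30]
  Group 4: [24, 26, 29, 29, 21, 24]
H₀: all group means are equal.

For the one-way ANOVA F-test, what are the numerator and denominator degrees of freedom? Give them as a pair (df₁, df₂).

degrees of freedom = [3, 32]

k = 4 groups, N = 36 total
df = (k−1, N−k) = (4−1, 36−4) = (3, 32)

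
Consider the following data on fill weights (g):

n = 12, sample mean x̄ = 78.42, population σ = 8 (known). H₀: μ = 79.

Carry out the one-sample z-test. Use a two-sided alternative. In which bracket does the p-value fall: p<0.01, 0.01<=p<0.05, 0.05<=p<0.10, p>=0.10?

SE = σ/√n = 8/√12 = 2.3094
z = (x̄−μ₀)/SE = (78.42−79)/2.3094 = -0.2511
p-value (two-sided) = 0.80170
→ bracket: p>=0.10

p-value bracket: p>=0.10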